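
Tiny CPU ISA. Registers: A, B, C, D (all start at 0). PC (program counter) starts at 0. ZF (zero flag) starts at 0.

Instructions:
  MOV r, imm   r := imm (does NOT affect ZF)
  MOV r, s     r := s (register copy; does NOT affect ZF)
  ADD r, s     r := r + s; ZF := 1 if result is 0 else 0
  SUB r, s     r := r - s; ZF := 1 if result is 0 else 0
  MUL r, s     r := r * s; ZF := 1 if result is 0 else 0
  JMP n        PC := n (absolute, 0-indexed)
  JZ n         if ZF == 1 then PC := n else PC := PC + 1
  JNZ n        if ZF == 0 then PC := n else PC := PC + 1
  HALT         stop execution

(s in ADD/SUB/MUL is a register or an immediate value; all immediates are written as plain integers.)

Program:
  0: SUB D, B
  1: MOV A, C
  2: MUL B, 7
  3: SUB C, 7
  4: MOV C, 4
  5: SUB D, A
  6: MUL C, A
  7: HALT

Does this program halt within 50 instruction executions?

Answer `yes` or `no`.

Answer: yes

Derivation:
Step 1: PC=0 exec 'SUB D, B'. After: A=0 B=0 C=0 D=0 ZF=1 PC=1
Step 2: PC=1 exec 'MOV A, C'. After: A=0 B=0 C=0 D=0 ZF=1 PC=2
Step 3: PC=2 exec 'MUL B, 7'. After: A=0 B=0 C=0 D=0 ZF=1 PC=3
Step 4: PC=3 exec 'SUB C, 7'. After: A=0 B=0 C=-7 D=0 ZF=0 PC=4
Step 5: PC=4 exec 'MOV C, 4'. After: A=0 B=0 C=4 D=0 ZF=0 PC=5
Step 6: PC=5 exec 'SUB D, A'. After: A=0 B=0 C=4 D=0 ZF=1 PC=6
Step 7: PC=6 exec 'MUL C, A'. After: A=0 B=0 C=0 D=0 ZF=1 PC=7
Step 8: PC=7 exec 'HALT'. After: A=0 B=0 C=0 D=0 ZF=1 PC=7 HALTED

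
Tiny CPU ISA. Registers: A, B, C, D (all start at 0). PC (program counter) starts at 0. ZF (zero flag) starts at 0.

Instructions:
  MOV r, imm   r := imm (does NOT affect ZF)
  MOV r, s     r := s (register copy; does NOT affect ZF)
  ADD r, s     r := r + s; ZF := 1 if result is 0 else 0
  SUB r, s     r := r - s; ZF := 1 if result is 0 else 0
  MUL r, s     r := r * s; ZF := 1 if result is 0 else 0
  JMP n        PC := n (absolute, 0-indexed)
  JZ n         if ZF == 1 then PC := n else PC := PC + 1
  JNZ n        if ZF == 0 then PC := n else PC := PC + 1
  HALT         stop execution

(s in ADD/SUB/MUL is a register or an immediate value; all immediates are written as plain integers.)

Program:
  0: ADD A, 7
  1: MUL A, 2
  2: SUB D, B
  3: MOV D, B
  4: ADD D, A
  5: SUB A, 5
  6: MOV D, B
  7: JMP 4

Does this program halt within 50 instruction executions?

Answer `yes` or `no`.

Step 1: PC=0 exec 'ADD A, 7'. After: A=7 B=0 C=0 D=0 ZF=0 PC=1
Step 2: PC=1 exec 'MUL A, 2'. After: A=14 B=0 C=0 D=0 ZF=0 PC=2
Step 3: PC=2 exec 'SUB D, B'. After: A=14 B=0 C=0 D=0 ZF=1 PC=3
Step 4: PC=3 exec 'MOV D, B'. After: A=14 B=0 C=0 D=0 ZF=1 PC=4
Step 5: PC=4 exec 'ADD D, A'. After: A=14 B=0 C=0 D=14 ZF=0 PC=5
Step 6: PC=5 exec 'SUB A, 5'. After: A=9 B=0 C=0 D=14 ZF=0 PC=6
Step 7: PC=6 exec 'MOV D, B'. After: A=9 B=0 C=0 D=0 ZF=0 PC=7
Step 8: PC=7 exec 'JMP 4'. After: A=9 B=0 C=0 D=0 ZF=0 PC=4
Step 9: PC=4 exec 'ADD D, A'. After: A=9 B=0 C=0 D=9 ZF=0 PC=5
Step 10: PC=5 exec 'SUB A, 5'. After: A=4 B=0 C=0 D=9 ZF=0 PC=6
Step 11: PC=6 exec 'MOV D, B'. After: A=4 B=0 C=0 D=0 ZF=0 PC=7
Step 12: PC=7 exec 'JMP 4'. After: A=4 B=0 C=0 D=0 ZF=0 PC=4
Step 13: PC=4 exec 'ADD D, A'. After: A=4 B=0 C=0 D=4 ZF=0 PC=5
Step 14: PC=5 exec 'SUB A, 5'. After: A=-1 B=0 C=0 D=4 ZF=0 PC=6
Step 15: PC=6 exec 'MOV D, B'. After: A=-1 B=0 C=0 D=0 ZF=0 PC=7
After 50 steps: not halted. PC revisits the same instructions with no path to HALT; will never halt.

Answer: no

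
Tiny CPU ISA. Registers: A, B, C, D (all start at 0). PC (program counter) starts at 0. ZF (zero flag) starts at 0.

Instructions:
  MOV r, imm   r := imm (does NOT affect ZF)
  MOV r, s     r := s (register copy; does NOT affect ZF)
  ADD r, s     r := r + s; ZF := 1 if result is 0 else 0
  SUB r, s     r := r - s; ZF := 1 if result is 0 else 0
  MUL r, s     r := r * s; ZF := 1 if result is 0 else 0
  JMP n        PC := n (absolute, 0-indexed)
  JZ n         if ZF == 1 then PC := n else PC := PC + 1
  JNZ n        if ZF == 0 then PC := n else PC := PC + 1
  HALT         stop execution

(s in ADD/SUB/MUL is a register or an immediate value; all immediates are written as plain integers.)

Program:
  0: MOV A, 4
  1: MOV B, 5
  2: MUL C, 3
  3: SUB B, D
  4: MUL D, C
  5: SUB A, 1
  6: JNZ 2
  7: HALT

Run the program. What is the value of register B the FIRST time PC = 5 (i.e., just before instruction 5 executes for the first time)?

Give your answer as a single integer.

Step 1: PC=0 exec 'MOV A, 4'. After: A=4 B=0 C=0 D=0 ZF=0 PC=1
Step 2: PC=1 exec 'MOV B, 5'. After: A=4 B=5 C=0 D=0 ZF=0 PC=2
Step 3: PC=2 exec 'MUL C, 3'. After: A=4 B=5 C=0 D=0 ZF=1 PC=3
Step 4: PC=3 exec 'SUB B, D'. After: A=4 B=5 C=0 D=0 ZF=0 PC=4
Step 5: PC=4 exec 'MUL D, C'. After: A=4 B=5 C=0 D=0 ZF=1 PC=5
First time PC=5: B=5

5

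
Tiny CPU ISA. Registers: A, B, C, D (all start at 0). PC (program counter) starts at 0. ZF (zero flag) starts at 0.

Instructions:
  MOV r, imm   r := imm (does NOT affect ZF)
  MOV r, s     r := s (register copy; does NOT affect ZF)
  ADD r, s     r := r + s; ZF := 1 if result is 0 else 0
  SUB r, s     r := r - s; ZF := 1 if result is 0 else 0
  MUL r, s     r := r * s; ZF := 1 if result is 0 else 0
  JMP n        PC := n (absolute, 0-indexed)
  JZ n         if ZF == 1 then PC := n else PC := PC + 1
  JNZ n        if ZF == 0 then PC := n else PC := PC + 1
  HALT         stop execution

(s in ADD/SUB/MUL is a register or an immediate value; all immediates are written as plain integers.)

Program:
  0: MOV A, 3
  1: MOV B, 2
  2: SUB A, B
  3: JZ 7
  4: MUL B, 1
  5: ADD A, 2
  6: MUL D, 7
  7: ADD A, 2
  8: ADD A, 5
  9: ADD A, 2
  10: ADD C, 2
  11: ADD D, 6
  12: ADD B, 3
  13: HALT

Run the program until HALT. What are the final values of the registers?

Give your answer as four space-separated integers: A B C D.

Answer: 12 5 2 6

Derivation:
Step 1: PC=0 exec 'MOV A, 3'. After: A=3 B=0 C=0 D=0 ZF=0 PC=1
Step 2: PC=1 exec 'MOV B, 2'. After: A=3 B=2 C=0 D=0 ZF=0 PC=2
Step 3: PC=2 exec 'SUB A, B'. After: A=1 B=2 C=0 D=0 ZF=0 PC=3
Step 4: PC=3 exec 'JZ 7'. After: A=1 B=2 C=0 D=0 ZF=0 PC=4
Step 5: PC=4 exec 'MUL B, 1'. After: A=1 B=2 C=0 D=0 ZF=0 PC=5
Step 6: PC=5 exec 'ADD A, 2'. After: A=3 B=2 C=0 D=0 ZF=0 PC=6
Step 7: PC=6 exec 'MUL D, 7'. After: A=3 B=2 C=0 D=0 ZF=1 PC=7
Step 8: PC=7 exec 'ADD A, 2'. After: A=5 B=2 C=0 D=0 ZF=0 PC=8
Step 9: PC=8 exec 'ADD A, 5'. After: A=10 B=2 C=0 D=0 ZF=0 PC=9
Step 10: PC=9 exec 'ADD A, 2'. After: A=12 B=2 C=0 D=0 ZF=0 PC=10
Step 11: PC=10 exec 'ADD C, 2'. After: A=12 B=2 C=2 D=0 ZF=0 PC=11
Step 12: PC=11 exec 'ADD D, 6'. After: A=12 B=2 C=2 D=6 ZF=0 PC=12
Step 13: PC=12 exec 'ADD B, 3'. After: A=12 B=5 C=2 D=6 ZF=0 PC=13
Step 14: PC=13 exec 'HALT'. After: A=12 B=5 C=2 D=6 ZF=0 PC=13 HALTED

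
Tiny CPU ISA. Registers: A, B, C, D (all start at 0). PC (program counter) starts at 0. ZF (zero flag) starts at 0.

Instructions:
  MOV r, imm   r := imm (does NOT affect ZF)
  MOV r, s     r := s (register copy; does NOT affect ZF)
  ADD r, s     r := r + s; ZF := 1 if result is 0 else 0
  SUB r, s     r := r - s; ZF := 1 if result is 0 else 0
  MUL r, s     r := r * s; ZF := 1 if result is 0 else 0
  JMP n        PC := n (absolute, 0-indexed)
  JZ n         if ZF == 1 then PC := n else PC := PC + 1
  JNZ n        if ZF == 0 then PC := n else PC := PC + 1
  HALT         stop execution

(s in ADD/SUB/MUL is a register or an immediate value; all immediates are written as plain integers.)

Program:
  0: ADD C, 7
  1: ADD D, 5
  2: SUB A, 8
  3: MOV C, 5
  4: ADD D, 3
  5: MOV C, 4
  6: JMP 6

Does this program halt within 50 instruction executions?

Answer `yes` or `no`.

Answer: no

Derivation:
Step 1: PC=0 exec 'ADD C, 7'. After: A=0 B=0 C=7 D=0 ZF=0 PC=1
Step 2: PC=1 exec 'ADD D, 5'. After: A=0 B=0 C=7 D=5 ZF=0 PC=2
Step 3: PC=2 exec 'SUB A, 8'. After: A=-8 B=0 C=7 D=5 ZF=0 PC=3
Step 4: PC=3 exec 'MOV C, 5'. After: A=-8 B=0 C=5 D=5 ZF=0 PC=4
Step 5: PC=4 exec 'ADD D, 3'. After: A=-8 B=0 C=5 D=8 ZF=0 PC=5
Step 6: PC=5 exec 'MOV C, 4'. After: A=-8 B=0 C=4 D=8 ZF=0 PC=6
Step 7: PC=6 exec 'JMP 6'. After: A=-8 B=0 C=4 D=8 ZF=0 PC=6
State after step 7 equals state after step 6: the program is in a cycle of length 1 and will never halt.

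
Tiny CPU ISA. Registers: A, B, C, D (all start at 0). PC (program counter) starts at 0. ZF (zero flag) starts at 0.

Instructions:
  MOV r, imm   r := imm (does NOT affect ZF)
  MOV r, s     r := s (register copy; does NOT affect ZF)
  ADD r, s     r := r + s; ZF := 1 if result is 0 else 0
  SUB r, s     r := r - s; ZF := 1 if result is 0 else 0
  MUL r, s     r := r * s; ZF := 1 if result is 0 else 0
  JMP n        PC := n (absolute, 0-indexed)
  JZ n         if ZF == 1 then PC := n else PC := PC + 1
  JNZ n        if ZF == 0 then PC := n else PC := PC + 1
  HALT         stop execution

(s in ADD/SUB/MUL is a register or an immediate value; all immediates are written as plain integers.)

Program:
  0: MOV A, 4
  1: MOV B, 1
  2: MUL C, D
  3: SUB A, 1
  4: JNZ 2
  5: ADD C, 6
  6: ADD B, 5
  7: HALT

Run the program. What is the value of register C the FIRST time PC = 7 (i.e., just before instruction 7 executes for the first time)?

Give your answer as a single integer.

Step 1: PC=0 exec 'MOV A, 4'. After: A=4 B=0 C=0 D=0 ZF=0 PC=1
Step 2: PC=1 exec 'MOV B, 1'. After: A=4 B=1 C=0 D=0 ZF=0 PC=2
Step 3: PC=2 exec 'MUL C, D'. After: A=4 B=1 C=0 D=0 ZF=1 PC=3
Step 4: PC=3 exec 'SUB A, 1'. After: A=3 B=1 C=0 D=0 ZF=0 PC=4
Step 5: PC=4 exec 'JNZ 2'. After: A=3 B=1 C=0 D=0 ZF=0 PC=2
Step 6: PC=2 exec 'MUL C, D'. After: A=3 B=1 C=0 D=0 ZF=1 PC=3
Step 7: PC=3 exec 'SUB A, 1'. After: A=2 B=1 C=0 D=0 ZF=0 PC=4
Step 8: PC=4 exec 'JNZ 2'. After: A=2 B=1 C=0 D=0 ZF=0 PC=2
Step 9: PC=2 exec 'MUL C, D'. After: A=2 B=1 C=0 D=0 ZF=1 PC=3
Step 10: PC=3 exec 'SUB A, 1'. After: A=1 B=1 C=0 D=0 ZF=0 PC=4
Step 11: PC=4 exec 'JNZ 2'. After: A=1 B=1 C=0 D=0 ZF=0 PC=2
Step 12: PC=2 exec 'MUL C, D'. After: A=1 B=1 C=0 D=0 ZF=1 PC=3
Step 13: PC=3 exec 'SUB A, 1'. After: A=0 B=1 C=0 D=0 ZF=1 PC=4
Step 14: PC=4 exec 'JNZ 2'. After: A=0 B=1 C=0 D=0 ZF=1 PC=5
Step 15: PC=5 exec 'ADD C, 6'. After: A=0 B=1 C=6 D=0 ZF=0 PC=6
Step 16: PC=6 exec 'ADD B, 5'. After: A=0 B=6 C=6 D=0 ZF=0 PC=7
First time PC=7: C=6

6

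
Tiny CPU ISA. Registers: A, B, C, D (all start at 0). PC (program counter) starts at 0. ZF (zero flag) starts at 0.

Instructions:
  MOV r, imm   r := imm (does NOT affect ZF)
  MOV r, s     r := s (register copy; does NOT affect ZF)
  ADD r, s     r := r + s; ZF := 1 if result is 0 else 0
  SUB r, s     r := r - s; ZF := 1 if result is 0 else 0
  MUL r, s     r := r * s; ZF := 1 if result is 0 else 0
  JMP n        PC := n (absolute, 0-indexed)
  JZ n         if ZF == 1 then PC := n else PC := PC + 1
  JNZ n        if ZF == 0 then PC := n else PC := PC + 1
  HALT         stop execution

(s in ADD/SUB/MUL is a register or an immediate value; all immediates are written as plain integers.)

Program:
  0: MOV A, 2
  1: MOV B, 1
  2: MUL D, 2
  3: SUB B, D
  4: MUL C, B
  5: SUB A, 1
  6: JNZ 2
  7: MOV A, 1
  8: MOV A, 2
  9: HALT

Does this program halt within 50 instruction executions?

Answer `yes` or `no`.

Answer: yes

Derivation:
Step 1: PC=0 exec 'MOV A, 2'. After: A=2 B=0 C=0 D=0 ZF=0 PC=1
Step 2: PC=1 exec 'MOV B, 1'. After: A=2 B=1 C=0 D=0 ZF=0 PC=2
Step 3: PC=2 exec 'MUL D, 2'. After: A=2 B=1 C=0 D=0 ZF=1 PC=3
Step 4: PC=3 exec 'SUB B, D'. After: A=2 B=1 C=0 D=0 ZF=0 PC=4
Step 5: PC=4 exec 'MUL C, B'. After: A=2 B=1 C=0 D=0 ZF=1 PC=5
Step 6: PC=5 exec 'SUB A, 1'. After: A=1 B=1 C=0 D=0 ZF=0 PC=6
Step 7: PC=6 exec 'JNZ 2'. After: A=1 B=1 C=0 D=0 ZF=0 PC=2
Step 8: PC=2 exec 'MUL D, 2'. After: A=1 B=1 C=0 D=0 ZF=1 PC=3
Step 9: PC=3 exec 'SUB B, D'. After: A=1 B=1 C=0 D=0 ZF=0 PC=4
Step 10: PC=4 exec 'MUL C, B'. After: A=1 B=1 C=0 D=0 ZF=1 PC=5
Step 11: PC=5 exec 'SUB A, 1'. After: A=0 B=1 C=0 D=0 ZF=1 PC=6
Step 12: PC=6 exec 'JNZ 2'. After: A=0 B=1 C=0 D=0 ZF=1 PC=7
Step 13: PC=7 exec 'MOV A, 1'. After: A=1 B=1 C=0 D=0 ZF=1 PC=8
Step 14: PC=8 exec 'MOV A, 2'. After: A=2 B=1 C=0 D=0 ZF=1 PC=9
Step 15: PC=9 exec 'HALT'. After: A=2 B=1 C=0 D=0 ZF=1 PC=9 HALTED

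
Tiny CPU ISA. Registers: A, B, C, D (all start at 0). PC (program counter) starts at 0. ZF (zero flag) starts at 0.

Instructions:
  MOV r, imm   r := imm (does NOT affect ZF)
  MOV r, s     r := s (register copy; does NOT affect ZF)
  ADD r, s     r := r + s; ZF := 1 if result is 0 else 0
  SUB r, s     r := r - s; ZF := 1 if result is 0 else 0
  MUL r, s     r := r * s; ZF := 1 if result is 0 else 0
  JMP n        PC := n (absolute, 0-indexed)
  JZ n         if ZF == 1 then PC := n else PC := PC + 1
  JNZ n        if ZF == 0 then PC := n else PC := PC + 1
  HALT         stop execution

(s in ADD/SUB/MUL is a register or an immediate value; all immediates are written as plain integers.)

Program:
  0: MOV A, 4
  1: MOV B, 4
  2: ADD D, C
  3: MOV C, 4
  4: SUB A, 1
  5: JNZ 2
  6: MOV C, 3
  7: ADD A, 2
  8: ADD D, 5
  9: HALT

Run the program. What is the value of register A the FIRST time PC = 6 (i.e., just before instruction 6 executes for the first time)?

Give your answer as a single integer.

Step 1: PC=0 exec 'MOV A, 4'. After: A=4 B=0 C=0 D=0 ZF=0 PC=1
Step 2: PC=1 exec 'MOV B, 4'. After: A=4 B=4 C=0 D=0 ZF=0 PC=2
Step 3: PC=2 exec 'ADD D, C'. After: A=4 B=4 C=0 D=0 ZF=1 PC=3
Step 4: PC=3 exec 'MOV C, 4'. After: A=4 B=4 C=4 D=0 ZF=1 PC=4
Step 5: PC=4 exec 'SUB A, 1'. After: A=3 B=4 C=4 D=0 ZF=0 PC=5
Step 6: PC=5 exec 'JNZ 2'. After: A=3 B=4 C=4 D=0 ZF=0 PC=2
Step 7: PC=2 exec 'ADD D, C'. After: A=3 B=4 C=4 D=4 ZF=0 PC=3
Step 8: PC=3 exec 'MOV C, 4'. After: A=3 B=4 C=4 D=4 ZF=0 PC=4
Step 9: PC=4 exec 'SUB A, 1'. After: A=2 B=4 C=4 D=4 ZF=0 PC=5
Step 10: PC=5 exec 'JNZ 2'. After: A=2 B=4 C=4 D=4 ZF=0 PC=2
Step 11: PC=2 exec 'ADD D, C'. After: A=2 B=4 C=4 D=8 ZF=0 PC=3
Step 12: PC=3 exec 'MOV C, 4'. After: A=2 B=4 C=4 D=8 ZF=0 PC=4
Step 13: PC=4 exec 'SUB A, 1'. After: A=1 B=4 C=4 D=8 ZF=0 PC=5
Step 14: PC=5 exec 'JNZ 2'. After: A=1 B=4 C=4 D=8 ZF=0 PC=2
Step 15: PC=2 exec 'ADD D, C'. After: A=1 B=4 C=4 D=12 ZF=0 PC=3
Step 16: PC=3 exec 'MOV C, 4'. After: A=1 B=4 C=4 D=12 ZF=0 PC=4
Step 17: PC=4 exec 'SUB A, 1'. After: A=0 B=4 C=4 D=12 ZF=1 PC=5
Step 18: PC=5 exec 'JNZ 2'. After: A=0 B=4 C=4 D=12 ZF=1 PC=6
First time PC=6: A=0

0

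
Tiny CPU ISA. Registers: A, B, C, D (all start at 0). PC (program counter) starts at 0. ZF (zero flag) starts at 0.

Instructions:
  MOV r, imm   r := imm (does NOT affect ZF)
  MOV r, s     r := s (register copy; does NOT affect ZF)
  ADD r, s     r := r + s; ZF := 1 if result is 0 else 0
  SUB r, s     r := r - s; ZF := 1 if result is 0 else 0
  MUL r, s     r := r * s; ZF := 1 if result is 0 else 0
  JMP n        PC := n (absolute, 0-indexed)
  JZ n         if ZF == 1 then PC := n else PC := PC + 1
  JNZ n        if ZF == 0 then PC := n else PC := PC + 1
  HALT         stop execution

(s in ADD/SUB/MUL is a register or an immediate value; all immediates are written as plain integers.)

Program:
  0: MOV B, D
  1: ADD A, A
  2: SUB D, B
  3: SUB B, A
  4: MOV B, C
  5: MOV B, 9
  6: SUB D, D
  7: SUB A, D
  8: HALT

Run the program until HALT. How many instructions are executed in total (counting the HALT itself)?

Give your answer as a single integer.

Step 1: PC=0 exec 'MOV B, D'. After: A=0 B=0 C=0 D=0 ZF=0 PC=1
Step 2: PC=1 exec 'ADD A, A'. After: A=0 B=0 C=0 D=0 ZF=1 PC=2
Step 3: PC=2 exec 'SUB D, B'. After: A=0 B=0 C=0 D=0 ZF=1 PC=3
Step 4: PC=3 exec 'SUB B, A'. After: A=0 B=0 C=0 D=0 ZF=1 PC=4
Step 5: PC=4 exec 'MOV B, C'. After: A=0 B=0 C=0 D=0 ZF=1 PC=5
Step 6: PC=5 exec 'MOV B, 9'. After: A=0 B=9 C=0 D=0 ZF=1 PC=6
Step 7: PC=6 exec 'SUB D, D'. After: A=0 B=9 C=0 D=0 ZF=1 PC=7
Step 8: PC=7 exec 'SUB A, D'. After: A=0 B=9 C=0 D=0 ZF=1 PC=8
Step 9: PC=8 exec 'HALT'. After: A=0 B=9 C=0 D=0 ZF=1 PC=8 HALTED
Total instructions executed: 9

Answer: 9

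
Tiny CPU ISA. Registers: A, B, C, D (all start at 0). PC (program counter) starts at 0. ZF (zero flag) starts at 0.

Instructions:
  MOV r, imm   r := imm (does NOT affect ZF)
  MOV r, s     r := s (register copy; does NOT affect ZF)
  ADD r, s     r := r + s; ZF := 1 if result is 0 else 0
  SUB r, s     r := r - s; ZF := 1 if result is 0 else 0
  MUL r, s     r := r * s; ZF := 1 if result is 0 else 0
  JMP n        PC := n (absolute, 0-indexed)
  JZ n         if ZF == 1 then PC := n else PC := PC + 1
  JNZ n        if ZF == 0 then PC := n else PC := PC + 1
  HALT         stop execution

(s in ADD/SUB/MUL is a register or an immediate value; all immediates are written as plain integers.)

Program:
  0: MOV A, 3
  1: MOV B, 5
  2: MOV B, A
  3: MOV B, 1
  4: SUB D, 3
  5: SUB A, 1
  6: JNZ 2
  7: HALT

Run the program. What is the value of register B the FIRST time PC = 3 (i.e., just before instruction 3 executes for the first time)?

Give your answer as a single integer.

Step 1: PC=0 exec 'MOV A, 3'. After: A=3 B=0 C=0 D=0 ZF=0 PC=1
Step 2: PC=1 exec 'MOV B, 5'. After: A=3 B=5 C=0 D=0 ZF=0 PC=2
Step 3: PC=2 exec 'MOV B, A'. After: A=3 B=3 C=0 D=0 ZF=0 PC=3
First time PC=3: B=3

3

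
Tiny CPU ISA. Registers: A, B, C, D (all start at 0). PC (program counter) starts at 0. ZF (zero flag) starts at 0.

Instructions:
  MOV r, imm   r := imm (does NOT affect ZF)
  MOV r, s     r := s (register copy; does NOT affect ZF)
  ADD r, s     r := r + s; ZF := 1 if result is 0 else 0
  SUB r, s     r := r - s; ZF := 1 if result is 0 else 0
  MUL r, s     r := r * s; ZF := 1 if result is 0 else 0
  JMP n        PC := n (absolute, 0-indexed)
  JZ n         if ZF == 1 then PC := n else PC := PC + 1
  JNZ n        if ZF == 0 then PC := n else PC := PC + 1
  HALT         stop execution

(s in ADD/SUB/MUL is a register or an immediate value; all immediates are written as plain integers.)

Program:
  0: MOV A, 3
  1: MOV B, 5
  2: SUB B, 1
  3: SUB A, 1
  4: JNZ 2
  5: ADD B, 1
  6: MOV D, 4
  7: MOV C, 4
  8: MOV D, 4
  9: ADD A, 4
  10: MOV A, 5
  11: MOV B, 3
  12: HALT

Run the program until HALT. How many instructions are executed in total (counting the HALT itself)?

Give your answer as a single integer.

Answer: 19

Derivation:
Step 1: PC=0 exec 'MOV A, 3'. After: A=3 B=0 C=0 D=0 ZF=0 PC=1
Step 2: PC=1 exec 'MOV B, 5'. After: A=3 B=5 C=0 D=0 ZF=0 PC=2
Step 3: PC=2 exec 'SUB B, 1'. After: A=3 B=4 C=0 D=0 ZF=0 PC=3
Step 4: PC=3 exec 'SUB A, 1'. After: A=2 B=4 C=0 D=0 ZF=0 PC=4
Step 5: PC=4 exec 'JNZ 2'. After: A=2 B=4 C=0 D=0 ZF=0 PC=2
Step 6: PC=2 exec 'SUB B, 1'. After: A=2 B=3 C=0 D=0 ZF=0 PC=3
Step 7: PC=3 exec 'SUB A, 1'. After: A=1 B=3 C=0 D=0 ZF=0 PC=4
Step 8: PC=4 exec 'JNZ 2'. After: A=1 B=3 C=0 D=0 ZF=0 PC=2
Step 9: PC=2 exec 'SUB B, 1'. After: A=1 B=2 C=0 D=0 ZF=0 PC=3
Step 10: PC=3 exec 'SUB A, 1'. After: A=0 B=2 C=0 D=0 ZF=1 PC=4
Step 11: PC=4 exec 'JNZ 2'. After: A=0 B=2 C=0 D=0 ZF=1 PC=5
Step 12: PC=5 exec 'ADD B, 1'. After: A=0 B=3 C=0 D=0 ZF=0 PC=6
Step 13: PC=6 exec 'MOV D, 4'. After: A=0 B=3 C=0 D=4 ZF=0 PC=7
Step 14: PC=7 exec 'MOV C, 4'. After: A=0 B=3 C=4 D=4 ZF=0 PC=8
Step 15: PC=8 exec 'MOV D, 4'. After: A=0 B=3 C=4 D=4 ZF=0 PC=9
Step 16: PC=9 exec 'ADD A, 4'. After: A=4 B=3 C=4 D=4 ZF=0 PC=10
Step 17: PC=10 exec 'MOV A, 5'. After: A=5 B=3 C=4 D=4 ZF=0 PC=11
Step 18: PC=11 exec 'MOV B, 3'. After: A=5 B=3 C=4 D=4 ZF=0 PC=12
Step 19: PC=12 exec 'HALT'. After: A=5 B=3 C=4 D=4 ZF=0 PC=12 HALTED
Total instructions executed: 19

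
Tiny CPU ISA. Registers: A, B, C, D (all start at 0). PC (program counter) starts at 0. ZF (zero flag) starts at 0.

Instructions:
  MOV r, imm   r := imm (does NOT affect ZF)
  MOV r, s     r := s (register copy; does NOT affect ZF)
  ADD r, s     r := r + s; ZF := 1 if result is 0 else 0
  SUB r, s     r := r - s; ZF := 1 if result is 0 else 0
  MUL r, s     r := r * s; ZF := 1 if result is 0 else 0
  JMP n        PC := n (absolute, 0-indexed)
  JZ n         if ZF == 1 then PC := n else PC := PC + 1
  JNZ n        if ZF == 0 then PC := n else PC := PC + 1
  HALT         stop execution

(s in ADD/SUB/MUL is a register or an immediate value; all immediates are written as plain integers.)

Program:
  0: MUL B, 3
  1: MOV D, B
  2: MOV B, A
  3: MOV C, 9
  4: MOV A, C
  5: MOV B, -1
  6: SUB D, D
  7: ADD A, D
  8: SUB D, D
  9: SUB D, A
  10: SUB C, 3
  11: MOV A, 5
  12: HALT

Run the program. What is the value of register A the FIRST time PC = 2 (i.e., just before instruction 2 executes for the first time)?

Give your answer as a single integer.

Step 1: PC=0 exec 'MUL B, 3'. After: A=0 B=0 C=0 D=0 ZF=1 PC=1
Step 2: PC=1 exec 'MOV D, B'. After: A=0 B=0 C=0 D=0 ZF=1 PC=2
First time PC=2: A=0

0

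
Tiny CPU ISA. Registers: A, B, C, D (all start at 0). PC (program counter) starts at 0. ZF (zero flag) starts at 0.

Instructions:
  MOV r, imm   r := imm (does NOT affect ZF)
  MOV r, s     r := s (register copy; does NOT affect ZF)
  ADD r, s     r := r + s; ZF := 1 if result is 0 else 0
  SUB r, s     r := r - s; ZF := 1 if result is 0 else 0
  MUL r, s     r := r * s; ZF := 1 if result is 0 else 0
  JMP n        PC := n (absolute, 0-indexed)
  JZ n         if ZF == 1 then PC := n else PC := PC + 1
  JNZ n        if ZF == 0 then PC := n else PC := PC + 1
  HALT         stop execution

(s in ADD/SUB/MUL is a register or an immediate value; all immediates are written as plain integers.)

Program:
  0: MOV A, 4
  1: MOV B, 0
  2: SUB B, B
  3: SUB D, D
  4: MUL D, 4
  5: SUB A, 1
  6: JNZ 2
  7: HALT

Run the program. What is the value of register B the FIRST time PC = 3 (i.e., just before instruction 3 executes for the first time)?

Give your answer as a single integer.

Step 1: PC=0 exec 'MOV A, 4'. After: A=4 B=0 C=0 D=0 ZF=0 PC=1
Step 2: PC=1 exec 'MOV B, 0'. After: A=4 B=0 C=0 D=0 ZF=0 PC=2
Step 3: PC=2 exec 'SUB B, B'. After: A=4 B=0 C=0 D=0 ZF=1 PC=3
First time PC=3: B=0

0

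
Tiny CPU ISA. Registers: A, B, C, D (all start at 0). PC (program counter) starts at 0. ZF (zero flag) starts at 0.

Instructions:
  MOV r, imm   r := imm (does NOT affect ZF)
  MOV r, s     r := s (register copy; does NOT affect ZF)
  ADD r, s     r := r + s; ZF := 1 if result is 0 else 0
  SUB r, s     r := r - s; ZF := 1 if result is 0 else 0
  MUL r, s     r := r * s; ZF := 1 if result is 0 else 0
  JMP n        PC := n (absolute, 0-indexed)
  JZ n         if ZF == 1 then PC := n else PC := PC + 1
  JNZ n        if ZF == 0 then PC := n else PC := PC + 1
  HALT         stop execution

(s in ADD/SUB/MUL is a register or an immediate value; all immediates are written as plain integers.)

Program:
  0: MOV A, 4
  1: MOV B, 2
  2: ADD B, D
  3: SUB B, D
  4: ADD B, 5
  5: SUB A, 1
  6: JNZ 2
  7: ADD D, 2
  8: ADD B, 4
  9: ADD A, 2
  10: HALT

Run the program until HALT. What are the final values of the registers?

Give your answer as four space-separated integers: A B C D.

Step 1: PC=0 exec 'MOV A, 4'. After: A=4 B=0 C=0 D=0 ZF=0 PC=1
Step 2: PC=1 exec 'MOV B, 2'. After: A=4 B=2 C=0 D=0 ZF=0 PC=2
Step 3: PC=2 exec 'ADD B, D'. After: A=4 B=2 C=0 D=0 ZF=0 PC=3
Step 4: PC=3 exec 'SUB B, D'. After: A=4 B=2 C=0 D=0 ZF=0 PC=4
Step 5: PC=4 exec 'ADD B, 5'. After: A=4 B=7 C=0 D=0 ZF=0 PC=5
Step 6: PC=5 exec 'SUB A, 1'. After: A=3 B=7 C=0 D=0 ZF=0 PC=6
Step 7: PC=6 exec 'JNZ 2'. After: A=3 B=7 C=0 D=0 ZF=0 PC=2
Step 8: PC=2 exec 'ADD B, D'. After: A=3 B=7 C=0 D=0 ZF=0 PC=3
Step 9: PC=3 exec 'SUB B, D'. After: A=3 B=7 C=0 D=0 ZF=0 PC=4
Step 10: PC=4 exec 'ADD B, 5'. After: A=3 B=12 C=0 D=0 ZF=0 PC=5
Step 11: PC=5 exec 'SUB A, 1'. After: A=2 B=12 C=0 D=0 ZF=0 PC=6
Step 12: PC=6 exec 'JNZ 2'. After: A=2 B=12 C=0 D=0 ZF=0 PC=2
Step 13: PC=2 exec 'ADD B, D'. After: A=2 B=12 C=0 D=0 ZF=0 PC=3
Step 14: PC=3 exec 'SUB B, D'. After: A=2 B=12 C=0 D=0 ZF=0 PC=4
Step 15: PC=4 exec 'ADD B, 5'. After: A=2 B=17 C=0 D=0 ZF=0 PC=5
Step 16: PC=5 exec 'SUB A, 1'. After: A=1 B=17 C=0 D=0 ZF=0 PC=6
Step 17: PC=6 exec 'JNZ 2'. After: A=1 B=17 C=0 D=0 ZF=0 PC=2
Step 18: PC=2 exec 'ADD B, D'. After: A=1 B=17 C=0 D=0 ZF=0 PC=3
Step 19: PC=3 exec 'SUB B, D'. After: A=1 B=17 C=0 D=0 ZF=0 PC=4
Step 20: PC=4 exec 'ADD B, 5'. After: A=1 B=22 C=0 D=0 ZF=0 PC=5
Step 21: PC=5 exec 'SUB A, 1'. After: A=0 B=22 C=0 D=0 ZF=1 PC=6
Step 22: PC=6 exec 'JNZ 2'. After: A=0 B=22 C=0 D=0 ZF=1 PC=7
Step 23: PC=7 exec 'ADD D, 2'. After: A=0 B=22 C=0 D=2 ZF=0 PC=8
Step 24: PC=8 exec 'ADD B, 4'. After: A=0 B=26 C=0 D=2 ZF=0 PC=9
Step 25: PC=9 exec 'ADD A, 2'. After: A=2 B=26 C=0 D=2 ZF=0 PC=10
Step 26: PC=10 exec 'HALT'. After: A=2 B=26 C=0 D=2 ZF=0 PC=10 HALTED

Answer: 2 26 0 2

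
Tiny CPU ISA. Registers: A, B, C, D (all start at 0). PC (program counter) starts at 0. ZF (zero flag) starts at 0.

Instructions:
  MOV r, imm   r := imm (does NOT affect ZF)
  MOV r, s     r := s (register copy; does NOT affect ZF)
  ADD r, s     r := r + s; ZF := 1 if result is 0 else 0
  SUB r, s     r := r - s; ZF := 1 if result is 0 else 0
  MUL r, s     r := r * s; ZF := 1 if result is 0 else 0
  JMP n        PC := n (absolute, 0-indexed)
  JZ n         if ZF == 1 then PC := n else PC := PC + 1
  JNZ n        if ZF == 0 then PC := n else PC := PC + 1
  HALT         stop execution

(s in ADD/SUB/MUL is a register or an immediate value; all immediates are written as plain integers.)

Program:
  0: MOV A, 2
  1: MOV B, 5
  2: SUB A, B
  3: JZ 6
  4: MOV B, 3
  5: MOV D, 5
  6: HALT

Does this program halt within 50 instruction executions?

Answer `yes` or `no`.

Answer: yes

Derivation:
Step 1: PC=0 exec 'MOV A, 2'. After: A=2 B=0 C=0 D=0 ZF=0 PC=1
Step 2: PC=1 exec 'MOV B, 5'. After: A=2 B=5 C=0 D=0 ZF=0 PC=2
Step 3: PC=2 exec 'SUB A, B'. After: A=-3 B=5 C=0 D=0 ZF=0 PC=3
Step 4: PC=3 exec 'JZ 6'. After: A=-3 B=5 C=0 D=0 ZF=0 PC=4
Step 5: PC=4 exec 'MOV B, 3'. After: A=-3 B=3 C=0 D=0 ZF=0 PC=5
Step 6: PC=5 exec 'MOV D, 5'. After: A=-3 B=3 C=0 D=5 ZF=0 PC=6
Step 7: PC=6 exec 'HALT'. After: A=-3 B=3 C=0 D=5 ZF=0 PC=6 HALTED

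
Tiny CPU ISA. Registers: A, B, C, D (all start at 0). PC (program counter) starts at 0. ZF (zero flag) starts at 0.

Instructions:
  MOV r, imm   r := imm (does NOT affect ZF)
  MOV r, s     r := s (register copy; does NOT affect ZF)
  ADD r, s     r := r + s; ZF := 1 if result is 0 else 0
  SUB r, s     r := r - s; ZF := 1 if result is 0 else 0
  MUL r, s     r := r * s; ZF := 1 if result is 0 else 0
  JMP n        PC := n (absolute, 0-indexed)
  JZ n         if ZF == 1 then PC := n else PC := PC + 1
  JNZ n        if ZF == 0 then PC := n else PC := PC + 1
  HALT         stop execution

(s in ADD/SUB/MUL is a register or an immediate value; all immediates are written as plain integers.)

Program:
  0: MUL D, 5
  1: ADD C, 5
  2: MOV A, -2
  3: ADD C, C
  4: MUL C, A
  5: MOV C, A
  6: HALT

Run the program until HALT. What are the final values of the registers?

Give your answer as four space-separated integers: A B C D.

Answer: -2 0 -2 0

Derivation:
Step 1: PC=0 exec 'MUL D, 5'. After: A=0 B=0 C=0 D=0 ZF=1 PC=1
Step 2: PC=1 exec 'ADD C, 5'. After: A=0 B=0 C=5 D=0 ZF=0 PC=2
Step 3: PC=2 exec 'MOV A, -2'. After: A=-2 B=0 C=5 D=0 ZF=0 PC=3
Step 4: PC=3 exec 'ADD C, C'. After: A=-2 B=0 C=10 D=0 ZF=0 PC=4
Step 5: PC=4 exec 'MUL C, A'. After: A=-2 B=0 C=-20 D=0 ZF=0 PC=5
Step 6: PC=5 exec 'MOV C, A'. After: A=-2 B=0 C=-2 D=0 ZF=0 PC=6
Step 7: PC=6 exec 'HALT'. After: A=-2 B=0 C=-2 D=0 ZF=0 PC=6 HALTED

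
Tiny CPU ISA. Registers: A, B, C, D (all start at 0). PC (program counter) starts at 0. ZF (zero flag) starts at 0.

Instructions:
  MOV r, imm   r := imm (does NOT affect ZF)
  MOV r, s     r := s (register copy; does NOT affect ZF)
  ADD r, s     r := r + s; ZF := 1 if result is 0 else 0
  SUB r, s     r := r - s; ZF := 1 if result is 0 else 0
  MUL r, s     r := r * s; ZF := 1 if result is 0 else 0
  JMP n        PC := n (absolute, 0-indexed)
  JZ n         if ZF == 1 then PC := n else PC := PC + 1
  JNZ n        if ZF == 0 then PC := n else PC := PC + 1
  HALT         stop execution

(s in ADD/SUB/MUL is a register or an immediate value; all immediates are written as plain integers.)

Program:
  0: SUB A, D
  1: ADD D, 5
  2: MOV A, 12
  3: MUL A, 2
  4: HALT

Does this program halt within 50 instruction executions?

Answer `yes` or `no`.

Answer: yes

Derivation:
Step 1: PC=0 exec 'SUB A, D'. After: A=0 B=0 C=0 D=0 ZF=1 PC=1
Step 2: PC=1 exec 'ADD D, 5'. After: A=0 B=0 C=0 D=5 ZF=0 PC=2
Step 3: PC=2 exec 'MOV A, 12'. After: A=12 B=0 C=0 D=5 ZF=0 PC=3
Step 4: PC=3 exec 'MUL A, 2'. After: A=24 B=0 C=0 D=5 ZF=0 PC=4
Step 5: PC=4 exec 'HALT'. After: A=24 B=0 C=0 D=5 ZF=0 PC=4 HALTED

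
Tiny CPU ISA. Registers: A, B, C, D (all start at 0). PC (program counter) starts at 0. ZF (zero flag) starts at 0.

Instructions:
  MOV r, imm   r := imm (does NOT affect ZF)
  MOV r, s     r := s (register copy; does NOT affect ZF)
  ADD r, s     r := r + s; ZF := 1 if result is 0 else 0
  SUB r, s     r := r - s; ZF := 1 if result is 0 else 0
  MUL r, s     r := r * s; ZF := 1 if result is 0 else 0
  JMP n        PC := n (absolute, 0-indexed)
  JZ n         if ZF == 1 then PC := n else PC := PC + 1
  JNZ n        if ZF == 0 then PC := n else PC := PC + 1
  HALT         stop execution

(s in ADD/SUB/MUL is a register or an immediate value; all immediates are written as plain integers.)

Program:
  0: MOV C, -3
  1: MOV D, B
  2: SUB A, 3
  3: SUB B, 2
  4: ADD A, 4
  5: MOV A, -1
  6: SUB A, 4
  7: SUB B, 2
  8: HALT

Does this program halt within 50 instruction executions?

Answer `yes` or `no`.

Step 1: PC=0 exec 'MOV C, -3'. After: A=0 B=0 C=-3 D=0 ZF=0 PC=1
Step 2: PC=1 exec 'MOV D, B'. After: A=0 B=0 C=-3 D=0 ZF=0 PC=2
Step 3: PC=2 exec 'SUB A, 3'. After: A=-3 B=0 C=-3 D=0 ZF=0 PC=3
Step 4: PC=3 exec 'SUB B, 2'. After: A=-3 B=-2 C=-3 D=0 ZF=0 PC=4
Step 5: PC=4 exec 'ADD A, 4'. After: A=1 B=-2 C=-3 D=0 ZF=0 PC=5
Step 6: PC=5 exec 'MOV A, -1'. After: A=-1 B=-2 C=-3 D=0 ZF=0 PC=6
Step 7: PC=6 exec 'SUB A, 4'. After: A=-5 B=-2 C=-3 D=0 ZF=0 PC=7
Step 8: PC=7 exec 'SUB B, 2'. After: A=-5 B=-4 C=-3 D=0 ZF=0 PC=8
Step 9: PC=8 exec 'HALT'. After: A=-5 B=-4 C=-3 D=0 ZF=0 PC=8 HALTED

Answer: yes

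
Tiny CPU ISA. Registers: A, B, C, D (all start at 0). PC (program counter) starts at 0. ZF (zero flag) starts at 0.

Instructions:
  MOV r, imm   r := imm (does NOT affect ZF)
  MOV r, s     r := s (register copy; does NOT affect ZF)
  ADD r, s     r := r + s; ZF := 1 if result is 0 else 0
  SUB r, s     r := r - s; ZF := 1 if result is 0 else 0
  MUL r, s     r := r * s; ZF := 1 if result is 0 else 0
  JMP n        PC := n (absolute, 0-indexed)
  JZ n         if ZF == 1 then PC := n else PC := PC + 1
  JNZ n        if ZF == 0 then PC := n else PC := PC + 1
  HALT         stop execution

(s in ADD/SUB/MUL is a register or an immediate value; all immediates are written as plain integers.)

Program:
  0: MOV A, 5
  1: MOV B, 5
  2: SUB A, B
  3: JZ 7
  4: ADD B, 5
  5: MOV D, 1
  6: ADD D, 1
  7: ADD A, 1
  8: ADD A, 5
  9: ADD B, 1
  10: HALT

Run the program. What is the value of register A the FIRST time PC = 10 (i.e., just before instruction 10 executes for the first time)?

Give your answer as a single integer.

Step 1: PC=0 exec 'MOV A, 5'. After: A=5 B=0 C=0 D=0 ZF=0 PC=1
Step 2: PC=1 exec 'MOV B, 5'. After: A=5 B=5 C=0 D=0 ZF=0 PC=2
Step 3: PC=2 exec 'SUB A, B'. After: A=0 B=5 C=0 D=0 ZF=1 PC=3
Step 4: PC=3 exec 'JZ 7'. After: A=0 B=5 C=0 D=0 ZF=1 PC=7
Step 5: PC=7 exec 'ADD A, 1'. After: A=1 B=5 C=0 D=0 ZF=0 PC=8
Step 6: PC=8 exec 'ADD A, 5'. After: A=6 B=5 C=0 D=0 ZF=0 PC=9
Step 7: PC=9 exec 'ADD B, 1'. After: A=6 B=6 C=0 D=0 ZF=0 PC=10
First time PC=10: A=6

6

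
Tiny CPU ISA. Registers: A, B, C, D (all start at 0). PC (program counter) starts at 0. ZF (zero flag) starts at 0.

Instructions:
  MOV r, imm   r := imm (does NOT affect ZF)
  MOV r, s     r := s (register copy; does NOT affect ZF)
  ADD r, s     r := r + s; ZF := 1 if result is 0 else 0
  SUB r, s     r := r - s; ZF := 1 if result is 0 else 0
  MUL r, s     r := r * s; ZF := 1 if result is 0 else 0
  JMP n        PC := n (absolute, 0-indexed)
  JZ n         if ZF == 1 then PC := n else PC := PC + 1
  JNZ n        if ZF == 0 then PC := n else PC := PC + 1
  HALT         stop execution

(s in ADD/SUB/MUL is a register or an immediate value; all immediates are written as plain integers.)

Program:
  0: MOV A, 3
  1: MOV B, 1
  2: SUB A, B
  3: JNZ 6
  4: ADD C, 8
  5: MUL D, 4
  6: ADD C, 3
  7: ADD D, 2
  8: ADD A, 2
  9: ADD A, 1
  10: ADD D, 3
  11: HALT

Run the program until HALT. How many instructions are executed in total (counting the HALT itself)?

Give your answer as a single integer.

Answer: 10

Derivation:
Step 1: PC=0 exec 'MOV A, 3'. After: A=3 B=0 C=0 D=0 ZF=0 PC=1
Step 2: PC=1 exec 'MOV B, 1'. After: A=3 B=1 C=0 D=0 ZF=0 PC=2
Step 3: PC=2 exec 'SUB A, B'. After: A=2 B=1 C=0 D=0 ZF=0 PC=3
Step 4: PC=3 exec 'JNZ 6'. After: A=2 B=1 C=0 D=0 ZF=0 PC=6
Step 5: PC=6 exec 'ADD C, 3'. After: A=2 B=1 C=3 D=0 ZF=0 PC=7
Step 6: PC=7 exec 'ADD D, 2'. After: A=2 B=1 C=3 D=2 ZF=0 PC=8
Step 7: PC=8 exec 'ADD A, 2'. After: A=4 B=1 C=3 D=2 ZF=0 PC=9
Step 8: PC=9 exec 'ADD A, 1'. After: A=5 B=1 C=3 D=2 ZF=0 PC=10
Step 9: PC=10 exec 'ADD D, 3'. After: A=5 B=1 C=3 D=5 ZF=0 PC=11
Step 10: PC=11 exec 'HALT'. After: A=5 B=1 C=3 D=5 ZF=0 PC=11 HALTED
Total instructions executed: 10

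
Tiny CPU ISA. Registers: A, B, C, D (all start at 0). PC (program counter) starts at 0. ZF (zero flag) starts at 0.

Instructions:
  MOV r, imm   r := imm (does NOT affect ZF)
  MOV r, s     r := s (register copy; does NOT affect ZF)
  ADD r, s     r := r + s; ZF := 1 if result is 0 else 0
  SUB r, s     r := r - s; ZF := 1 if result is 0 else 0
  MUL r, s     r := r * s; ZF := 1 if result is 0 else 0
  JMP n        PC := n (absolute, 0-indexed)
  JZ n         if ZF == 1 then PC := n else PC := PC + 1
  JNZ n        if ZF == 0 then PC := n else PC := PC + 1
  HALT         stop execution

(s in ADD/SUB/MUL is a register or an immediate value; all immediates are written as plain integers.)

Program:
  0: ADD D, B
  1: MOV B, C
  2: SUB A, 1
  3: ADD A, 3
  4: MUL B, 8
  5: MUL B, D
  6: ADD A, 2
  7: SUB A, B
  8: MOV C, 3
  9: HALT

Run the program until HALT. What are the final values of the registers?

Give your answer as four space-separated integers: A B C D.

Step 1: PC=0 exec 'ADD D, B'. After: A=0 B=0 C=0 D=0 ZF=1 PC=1
Step 2: PC=1 exec 'MOV B, C'. After: A=0 B=0 C=0 D=0 ZF=1 PC=2
Step 3: PC=2 exec 'SUB A, 1'. After: A=-1 B=0 C=0 D=0 ZF=0 PC=3
Step 4: PC=3 exec 'ADD A, 3'. After: A=2 B=0 C=0 D=0 ZF=0 PC=4
Step 5: PC=4 exec 'MUL B, 8'. After: A=2 B=0 C=0 D=0 ZF=1 PC=5
Step 6: PC=5 exec 'MUL B, D'. After: A=2 B=0 C=0 D=0 ZF=1 PC=6
Step 7: PC=6 exec 'ADD A, 2'. After: A=4 B=0 C=0 D=0 ZF=0 PC=7
Step 8: PC=7 exec 'SUB A, B'. After: A=4 B=0 C=0 D=0 ZF=0 PC=8
Step 9: PC=8 exec 'MOV C, 3'. After: A=4 B=0 C=3 D=0 ZF=0 PC=9
Step 10: PC=9 exec 'HALT'. After: A=4 B=0 C=3 D=0 ZF=0 PC=9 HALTED

Answer: 4 0 3 0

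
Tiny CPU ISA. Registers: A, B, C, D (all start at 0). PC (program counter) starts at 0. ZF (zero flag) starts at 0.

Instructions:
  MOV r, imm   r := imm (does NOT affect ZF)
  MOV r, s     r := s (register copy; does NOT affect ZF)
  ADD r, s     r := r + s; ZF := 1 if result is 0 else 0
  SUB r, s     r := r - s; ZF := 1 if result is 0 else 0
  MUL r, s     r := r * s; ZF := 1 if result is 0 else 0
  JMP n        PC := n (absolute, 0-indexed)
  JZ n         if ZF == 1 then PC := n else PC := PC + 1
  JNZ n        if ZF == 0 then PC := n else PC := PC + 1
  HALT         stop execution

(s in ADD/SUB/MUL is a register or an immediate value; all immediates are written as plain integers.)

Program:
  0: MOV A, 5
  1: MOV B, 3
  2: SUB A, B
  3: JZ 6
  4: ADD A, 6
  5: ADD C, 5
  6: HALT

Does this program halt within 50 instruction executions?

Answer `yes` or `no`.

Answer: yes

Derivation:
Step 1: PC=0 exec 'MOV A, 5'. After: A=5 B=0 C=0 D=0 ZF=0 PC=1
Step 2: PC=1 exec 'MOV B, 3'. After: A=5 B=3 C=0 D=0 ZF=0 PC=2
Step 3: PC=2 exec 'SUB A, B'. After: A=2 B=3 C=0 D=0 ZF=0 PC=3
Step 4: PC=3 exec 'JZ 6'. After: A=2 B=3 C=0 D=0 ZF=0 PC=4
Step 5: PC=4 exec 'ADD A, 6'. After: A=8 B=3 C=0 D=0 ZF=0 PC=5
Step 6: PC=5 exec 'ADD C, 5'. After: A=8 B=3 C=5 D=0 ZF=0 PC=6
Step 7: PC=6 exec 'HALT'. After: A=8 B=3 C=5 D=0 ZF=0 PC=6 HALTED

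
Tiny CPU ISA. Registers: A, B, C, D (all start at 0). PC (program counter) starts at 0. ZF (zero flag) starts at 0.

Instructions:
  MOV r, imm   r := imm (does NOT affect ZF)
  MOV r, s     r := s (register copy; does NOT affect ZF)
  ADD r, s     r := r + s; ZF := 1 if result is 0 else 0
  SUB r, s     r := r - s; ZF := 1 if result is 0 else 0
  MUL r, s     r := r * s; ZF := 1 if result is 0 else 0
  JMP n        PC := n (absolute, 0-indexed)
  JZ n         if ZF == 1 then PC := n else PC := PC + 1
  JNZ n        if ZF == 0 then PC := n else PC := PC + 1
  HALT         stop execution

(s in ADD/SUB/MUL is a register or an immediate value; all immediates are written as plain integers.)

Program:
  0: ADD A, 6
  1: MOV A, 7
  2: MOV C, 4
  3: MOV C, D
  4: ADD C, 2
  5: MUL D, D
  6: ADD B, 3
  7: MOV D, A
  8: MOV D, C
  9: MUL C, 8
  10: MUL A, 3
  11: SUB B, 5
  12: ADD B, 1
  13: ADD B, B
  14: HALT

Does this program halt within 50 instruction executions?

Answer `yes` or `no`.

Answer: yes

Derivation:
Step 1: PC=0 exec 'ADD A, 6'. After: A=6 B=0 C=0 D=0 ZF=0 PC=1
Step 2: PC=1 exec 'MOV A, 7'. After: A=7 B=0 C=0 D=0 ZF=0 PC=2
Step 3: PC=2 exec 'MOV C, 4'. After: A=7 B=0 C=4 D=0 ZF=0 PC=3
Step 4: PC=3 exec 'MOV C, D'. After: A=7 B=0 C=0 D=0 ZF=0 PC=4
Step 5: PC=4 exec 'ADD C, 2'. After: A=7 B=0 C=2 D=0 ZF=0 PC=5
Step 6: PC=5 exec 'MUL D, D'. After: A=7 B=0 C=2 D=0 ZF=1 PC=6
Step 7: PC=6 exec 'ADD B, 3'. After: A=7 B=3 C=2 D=0 ZF=0 PC=7
Step 8: PC=7 exec 'MOV D, A'. After: A=7 B=3 C=2 D=7 ZF=0 PC=8
Step 9: PC=8 exec 'MOV D, C'. After: A=7 B=3 C=2 D=2 ZF=0 PC=9
Step 10: PC=9 exec 'MUL C, 8'. After: A=7 B=3 C=16 D=2 ZF=0 PC=10
Step 11: PC=10 exec 'MUL A, 3'. After: A=21 B=3 C=16 D=2 ZF=0 PC=11
Step 12: PC=11 exec 'SUB B, 5'. After: A=21 B=-2 C=16 D=2 ZF=0 PC=12
Step 13: PC=12 exec 'ADD B, 1'. After: A=21 B=-1 C=16 D=2 ZF=0 PC=13
Step 14: PC=13 exec 'ADD B, B'. After: A=21 B=-2 C=16 D=2 ZF=0 PC=14
Step 15: PC=14 exec 'HALT'. After: A=21 B=-2 C=16 D=2 ZF=0 PC=14 HALTED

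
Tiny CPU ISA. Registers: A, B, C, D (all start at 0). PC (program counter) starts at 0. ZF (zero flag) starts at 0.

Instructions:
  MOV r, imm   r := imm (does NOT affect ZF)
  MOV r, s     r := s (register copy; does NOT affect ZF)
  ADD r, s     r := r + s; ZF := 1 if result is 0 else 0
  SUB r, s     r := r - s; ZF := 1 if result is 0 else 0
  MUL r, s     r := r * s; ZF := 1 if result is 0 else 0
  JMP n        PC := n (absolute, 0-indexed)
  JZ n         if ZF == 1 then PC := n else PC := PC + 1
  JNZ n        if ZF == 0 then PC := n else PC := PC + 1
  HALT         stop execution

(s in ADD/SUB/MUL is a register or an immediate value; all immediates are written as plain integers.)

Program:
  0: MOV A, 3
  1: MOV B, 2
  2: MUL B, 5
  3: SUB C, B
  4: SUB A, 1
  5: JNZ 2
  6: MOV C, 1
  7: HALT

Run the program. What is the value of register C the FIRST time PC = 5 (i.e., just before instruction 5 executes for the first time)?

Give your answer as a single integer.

Step 1: PC=0 exec 'MOV A, 3'. After: A=3 B=0 C=0 D=0 ZF=0 PC=1
Step 2: PC=1 exec 'MOV B, 2'. After: A=3 B=2 C=0 D=0 ZF=0 PC=2
Step 3: PC=2 exec 'MUL B, 5'. After: A=3 B=10 C=0 D=0 ZF=0 PC=3
Step 4: PC=3 exec 'SUB C, B'. After: A=3 B=10 C=-10 D=0 ZF=0 PC=4
Step 5: PC=4 exec 'SUB A, 1'. After: A=2 B=10 C=-10 D=0 ZF=0 PC=5
First time PC=5: C=-10

-10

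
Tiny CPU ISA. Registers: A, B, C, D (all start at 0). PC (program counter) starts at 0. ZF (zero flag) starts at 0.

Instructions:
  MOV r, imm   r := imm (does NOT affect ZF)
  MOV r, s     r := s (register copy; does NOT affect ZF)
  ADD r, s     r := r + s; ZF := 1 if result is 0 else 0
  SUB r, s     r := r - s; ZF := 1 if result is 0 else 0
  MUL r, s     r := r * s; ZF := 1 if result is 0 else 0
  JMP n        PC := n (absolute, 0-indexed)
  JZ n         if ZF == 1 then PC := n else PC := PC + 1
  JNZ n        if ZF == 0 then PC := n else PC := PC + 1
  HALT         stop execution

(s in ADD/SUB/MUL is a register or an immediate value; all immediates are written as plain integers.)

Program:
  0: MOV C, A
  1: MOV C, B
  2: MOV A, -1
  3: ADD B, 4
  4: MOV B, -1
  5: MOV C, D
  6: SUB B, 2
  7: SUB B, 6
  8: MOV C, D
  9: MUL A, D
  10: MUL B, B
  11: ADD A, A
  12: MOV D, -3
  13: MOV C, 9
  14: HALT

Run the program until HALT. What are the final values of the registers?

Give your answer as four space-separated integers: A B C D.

Answer: 0 81 9 -3

Derivation:
Step 1: PC=0 exec 'MOV C, A'. After: A=0 B=0 C=0 D=0 ZF=0 PC=1
Step 2: PC=1 exec 'MOV C, B'. After: A=0 B=0 C=0 D=0 ZF=0 PC=2
Step 3: PC=2 exec 'MOV A, -1'. After: A=-1 B=0 C=0 D=0 ZF=0 PC=3
Step 4: PC=3 exec 'ADD B, 4'. After: A=-1 B=4 C=0 D=0 ZF=0 PC=4
Step 5: PC=4 exec 'MOV B, -1'. After: A=-1 B=-1 C=0 D=0 ZF=0 PC=5
Step 6: PC=5 exec 'MOV C, D'. After: A=-1 B=-1 C=0 D=0 ZF=0 PC=6
Step 7: PC=6 exec 'SUB B, 2'. After: A=-1 B=-3 C=0 D=0 ZF=0 PC=7
Step 8: PC=7 exec 'SUB B, 6'. After: A=-1 B=-9 C=0 D=0 ZF=0 PC=8
Step 9: PC=8 exec 'MOV C, D'. After: A=-1 B=-9 C=0 D=0 ZF=0 PC=9
Step 10: PC=9 exec 'MUL A, D'. After: A=0 B=-9 C=0 D=0 ZF=1 PC=10
Step 11: PC=10 exec 'MUL B, B'. After: A=0 B=81 C=0 D=0 ZF=0 PC=11
Step 12: PC=11 exec 'ADD A, A'. After: A=0 B=81 C=0 D=0 ZF=1 PC=12
Step 13: PC=12 exec 'MOV D, -3'. After: A=0 B=81 C=0 D=-3 ZF=1 PC=13
Step 14: PC=13 exec 'MOV C, 9'. After: A=0 B=81 C=9 D=-3 ZF=1 PC=14
Step 15: PC=14 exec 'HALT'. After: A=0 B=81 C=9 D=-3 ZF=1 PC=14 HALTED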